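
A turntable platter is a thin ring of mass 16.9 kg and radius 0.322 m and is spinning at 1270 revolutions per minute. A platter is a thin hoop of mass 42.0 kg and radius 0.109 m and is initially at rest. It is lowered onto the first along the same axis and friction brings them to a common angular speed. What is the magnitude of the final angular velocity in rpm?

|ω_f| ≈ 988 rpm

The coupling torques are internal; angular momentum about the shared axis is conserved.
Moments of inertia: I_A = (16.9)(0.322)² = 1.752 kg·m²; I_B = (42.0)(0.109)² = 0.4990 kg·m².
Taking A's sense as positive: L = (1.752)(1270) = 2225 kg·m²·rpm.
Combined I = 1.752 + 0.4990 = 2.251 kg·m².
ω_f = L / I = 2225 / 2.251 = 988.5 rpm.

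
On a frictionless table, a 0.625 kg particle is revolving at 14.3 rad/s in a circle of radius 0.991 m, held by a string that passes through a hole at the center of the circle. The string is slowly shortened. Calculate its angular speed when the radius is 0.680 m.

The constraining force is radial, so m r² ω about the center is conserved.
ω₂ = ω₁ (r₁/r₂)² = (14.3)(0.991/0.680)² = 30.37 rad/s.

ω₂ ≈ 30.4 rad/s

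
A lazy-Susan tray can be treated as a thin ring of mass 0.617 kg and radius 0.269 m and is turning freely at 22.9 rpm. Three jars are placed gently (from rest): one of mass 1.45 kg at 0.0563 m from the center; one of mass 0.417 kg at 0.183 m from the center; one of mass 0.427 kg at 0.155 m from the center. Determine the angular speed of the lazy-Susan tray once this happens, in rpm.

No external torque acts about the center; L_before = L_after.
I_p = (0.617)(0.269)² = 0.04465 kg·m².
Added inertia Σmr² = (1.45)(0.0563)² + (0.417)(0.183)² + (0.427)(0.155)² = 0.02882 kg·m²; I_f = 0.04465 + 0.02882 = 0.07347 kg·m².
ω_f = I_p ω_i / I_f = (0.04465)(22.9) / 0.07347 = 13.92 rpm.

ω_f ≈ 13.9 rpm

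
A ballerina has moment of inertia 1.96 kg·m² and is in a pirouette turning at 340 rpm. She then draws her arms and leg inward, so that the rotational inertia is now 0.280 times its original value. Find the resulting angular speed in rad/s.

ω₂ ≈ 127 rad/s

With no external torque about the axis, L is conserved: I₁ω₁ = I₂ω₂.
I₂ = 0.280 × 1.96 = 0.5488 kg·m².
ω₂ = I₁ω₁ / I₂ = (1.960)(340 rpm) / (0.5488) = 1214 rpm = 127.2 rad/s.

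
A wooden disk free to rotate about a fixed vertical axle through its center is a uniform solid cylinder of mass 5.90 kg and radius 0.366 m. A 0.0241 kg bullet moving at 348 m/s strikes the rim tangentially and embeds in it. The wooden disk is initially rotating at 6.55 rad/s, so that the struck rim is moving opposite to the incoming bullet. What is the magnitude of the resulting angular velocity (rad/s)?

|ω_f| ≈ 1.21 rad/s

About the axle the impulsive forces during the collision are internal, so angular momentum about that axis is conserved.
I_p = ½(5.90)(0.366)² = 0.3952 kg·m². Taking the sense of the bullet's angular momentum as positive, L_{bullet} = m v R = (0.0241)(348)(0.366) = 3.070 kg·m²/s.
L_i = −I_p ω_p + m v R = −(0.3952)(6.55) + 3.070 = 0.4812 kg·m²/s.
After sticking, I_f = I_p + m R² = 0.3952 + (0.0241)(0.366)² = 0.3984 kg·m².
ω_f = L_i / I_f = 0.4812 / 0.3984 = 1.208 rad/s.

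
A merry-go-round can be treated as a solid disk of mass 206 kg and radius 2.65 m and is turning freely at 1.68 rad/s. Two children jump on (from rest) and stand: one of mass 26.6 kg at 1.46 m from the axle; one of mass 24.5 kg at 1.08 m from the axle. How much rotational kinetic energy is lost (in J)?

energy lost ≈ 108 J

The added mass arrives with no angular momentum about the axle, and any external torque about the axle is negligible, so the system's angular momentum is conserved.
I_p = ½(206)(2.65)² = 723.3 kg·m².
Added inertia Σmr² = (26.6)(1.46)² + (24.5)(1.08)² = 85.28 kg·m²; I_f = 723.3 + 85.28 = 808.6 kg·m².
ω_f = I_p ω_i / I_f = (723.3)(1.68) / 808.6 = 1.503 rad/s.
KE_i = ½(723.3)(1.680 rad/s)² = 1021 J; KE_f = ½(808.6)(1.503)² = 913.1 J.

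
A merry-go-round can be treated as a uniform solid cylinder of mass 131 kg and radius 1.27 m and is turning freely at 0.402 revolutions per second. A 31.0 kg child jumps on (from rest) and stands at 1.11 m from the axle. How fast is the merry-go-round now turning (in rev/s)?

ω_f ≈ 0.295 rev/s

The added mass arrives with no angular momentum about the axle, and any external torque about the axle is negligible, so the system's angular momentum is conserved.
I_p = ½(131)(1.27)² = 105.6 kg·m².
Added inertia Σmr² = (31.0)(1.11)² = 38.20 kg·m²; I_f = 105.6 + 38.20 = 143.8 kg·m².
ω_f = I_p ω_i / I_f = (105.6)(0.402) / 143.8 = 0.2953 rev/s.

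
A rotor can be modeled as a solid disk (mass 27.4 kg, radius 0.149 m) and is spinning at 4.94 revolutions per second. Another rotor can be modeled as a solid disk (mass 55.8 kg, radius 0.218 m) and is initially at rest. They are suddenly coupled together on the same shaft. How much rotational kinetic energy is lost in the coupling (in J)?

The coupling torques are internal; angular momentum about the shared axis is conserved.
Moments of inertia: I_A = ½(27.4)(0.149)² = 0.3042 kg·m²; I_B = ½(55.8)(0.218)² = 1.326 kg·m².
Taking A's sense as positive: L = (0.3042)(4.94) = 1.503 kg·m²·rev/s.
Combined I = 0.3042 + 1.326 = 1.630 kg·m².
ω_f = L / I = 1.503 / 1.630 = 0.9217 rev/s.
KE_i = ½ΣIω² = 146.5 J; KE_f = ½(1.630)(5.792)² = 27.34 J.

ΔKE lost ≈ 119 J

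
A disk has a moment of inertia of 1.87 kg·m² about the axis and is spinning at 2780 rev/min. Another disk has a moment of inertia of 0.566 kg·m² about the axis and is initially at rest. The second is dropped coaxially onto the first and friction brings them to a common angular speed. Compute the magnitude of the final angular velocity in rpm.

|ω_f| ≈ 2130 rpm

The coupling torques are internal; angular momentum about the shared axis is conserved.
Taking A's sense as positive: L = (1.870)(2780) = 5199 kg·m²·rpm.
Combined I = 1.870 + 0.5660 = 2.436 kg·m².
ω_f = L / I = 5199 / 2.436 = 2134 rpm.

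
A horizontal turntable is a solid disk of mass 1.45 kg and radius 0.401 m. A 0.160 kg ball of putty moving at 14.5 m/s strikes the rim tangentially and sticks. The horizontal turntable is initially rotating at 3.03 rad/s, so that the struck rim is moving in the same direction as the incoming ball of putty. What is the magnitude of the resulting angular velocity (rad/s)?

|ω_f| ≈ 9.02 rad/s

About the axle the impulsive forces during the collision are internal, so angular momentum about that axis is conserved.
I_p = ½(1.45)(0.401)² = 0.1166 kg·m². Taking the sense of the ball of putty's angular momentum as positive, L_{ball} = m v R = (0.160)(14.5)(0.401) = 0.9303 kg·m²/s.
L_i = +I_p ω_p + m v R = +(0.1166)(3.03) + 0.9303 = 1.284 kg·m²/s.
After sticking, I_f = I_p + m R² = 0.1166 + (0.160)(0.401)² = 0.1423 kg·m².
ω_f = L_i / I_f = 1.284 / 0.1423 = 9.020 rad/s.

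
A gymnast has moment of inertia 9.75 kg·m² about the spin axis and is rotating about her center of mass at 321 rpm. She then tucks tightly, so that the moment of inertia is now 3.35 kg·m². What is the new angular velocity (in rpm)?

Angular momentum about the spin axis is conserved since the torque about it is zero.
ω₂ = I₁ω₁ / I₂ = (9.750)(321 rpm) / (3.350) = 934.3 rpm.

ω₂ ≈ 934 rpm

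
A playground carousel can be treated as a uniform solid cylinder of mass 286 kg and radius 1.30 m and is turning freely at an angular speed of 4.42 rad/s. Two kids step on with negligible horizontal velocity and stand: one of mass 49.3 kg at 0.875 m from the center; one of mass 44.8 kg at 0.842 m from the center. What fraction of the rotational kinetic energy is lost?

No external torque acts about the center; L_before = L_after.
I_p = ½(286)(1.30)² = 241.7 kg·m².
Added inertia Σmr² = (49.3)(0.875)² + (44.8)(0.842)² = 69.51 kg·m²; I_f = 241.7 + 69.51 = 311.2 kg·m².
ω_f = I_p ω_i / I_f = (241.7)(4.42) / 311.2 = 3.433 rad/s.
KE_i = ½(241.7)(4.420 rad/s)² = 2361 J; KE_f = ½(311.2)(3.433)² = 1833 J.
Fraction lost = 0.2234.

fraction ≈ 0.223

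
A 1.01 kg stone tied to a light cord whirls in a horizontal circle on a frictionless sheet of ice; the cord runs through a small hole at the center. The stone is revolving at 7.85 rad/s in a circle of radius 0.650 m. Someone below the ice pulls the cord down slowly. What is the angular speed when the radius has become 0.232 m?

ω₂ ≈ 61.6 rad/s

No torque about the axis ⇒ m r₁² ω₁ = m r₂² ω₂.
ω₂ = ω₁ (r₁/r₂)² = (7.85)(0.650/0.232)² = 61.62 rad/s.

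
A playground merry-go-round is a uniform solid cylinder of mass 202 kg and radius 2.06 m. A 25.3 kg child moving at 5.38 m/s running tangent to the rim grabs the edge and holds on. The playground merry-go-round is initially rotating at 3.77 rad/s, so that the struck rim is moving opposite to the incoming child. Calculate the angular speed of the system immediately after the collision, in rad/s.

|ω_f| ≈ 2.49 rad/s

The axle reaction passes through the axle and exerts no torque about it; angular momentum about the axle is conserved through the impact.
I_p = ½(202)(2.06)² = 428.6 kg·m². Taking the sense of the child's angular momentum as positive, L_{child} = m v R = (25.3)(5.38)(2.06) = 280.4 kg·m²/s.
L_i = −I_p ω_p + m v R = −(428.6)(3.77) + 280.4 = -1335 kg·m²/s.
After sticking, I_f = I_p + m R² = 428.6 + (25.3)(2.06)² = 536.0 kg·m².
ω_f = L_i / I_f = -1335 / 536.0 = -2.492 rad/s.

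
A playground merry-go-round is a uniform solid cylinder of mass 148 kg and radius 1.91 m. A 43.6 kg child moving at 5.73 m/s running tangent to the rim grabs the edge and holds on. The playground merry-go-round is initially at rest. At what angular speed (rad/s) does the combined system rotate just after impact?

|ω_f| ≈ 1.11 rad/s

The axle reaction passes through the axle and exerts no torque about it; angular momentum about the axle is conserved through the impact.
I_p = ½(148)(1.91)² = 270.0 kg·m². Taking the sense of the child's angular momentum as positive, L_{child} = m v R = (43.6)(5.73)(1.91) = 477.2 kg·m²/s.
L_i = 0 + 477.2 = 477.2 kg·m²/s.
After sticking, I_f = I_p + m R² = 270.0 + (43.6)(1.91)² = 429.0 kg·m².
ω_f = L_i / I_f = 477.2 / 429.0 = 1.112 rad/s.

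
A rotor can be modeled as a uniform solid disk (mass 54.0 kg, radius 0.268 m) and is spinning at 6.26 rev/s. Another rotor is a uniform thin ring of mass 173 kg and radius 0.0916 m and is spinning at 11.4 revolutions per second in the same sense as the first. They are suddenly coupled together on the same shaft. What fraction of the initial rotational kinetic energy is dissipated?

fraction ≈ 0.0829

No external torque acts about the common axis, so total angular momentum is conserved.
Moments of inertia: I_A = ½(54.0)(0.268)² = 1.939 kg·m²; I_B = (173)(0.0916)² = 1.452 kg·m².
Taking A's sense as positive: L = (1.939)(6.26) + (1.452)(11.4) = 28.69 kg·m²·rev/s.
Combined I = 1.939 + 1.452 = 3.391 kg·m².
ω_f = L / I = 28.69 / 3.391 = 8.460 rev/s.
KE_i = ½ΣIω² = 5224 J; KE_f = ½(3.391)(53.16)² = 4791 J.
Fraction dissipated = (KE_i − KE_f)/KE_i = 0.08288.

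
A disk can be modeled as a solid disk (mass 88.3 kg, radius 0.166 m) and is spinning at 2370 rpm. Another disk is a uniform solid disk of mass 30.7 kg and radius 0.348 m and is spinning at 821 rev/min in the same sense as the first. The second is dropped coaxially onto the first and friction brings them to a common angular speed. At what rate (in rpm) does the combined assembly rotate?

No external torque acts about the common axis, so total angular momentum is conserved.
Moments of inertia: I_A = ½(88.3)(0.166)² = 1.217 kg·m²; I_B = ½(30.7)(0.348)² = 1.859 kg·m².
Taking A's sense as positive: L = (1.217)(2370) + (1.859)(821) = 4410 kg·m²·rpm.
Combined I = 1.217 + 1.859 = 3.076 kg·m².
ω_f = L / I = 4410 / 3.076 = 1434 rpm.

|ω_f| ≈ 1430 rpm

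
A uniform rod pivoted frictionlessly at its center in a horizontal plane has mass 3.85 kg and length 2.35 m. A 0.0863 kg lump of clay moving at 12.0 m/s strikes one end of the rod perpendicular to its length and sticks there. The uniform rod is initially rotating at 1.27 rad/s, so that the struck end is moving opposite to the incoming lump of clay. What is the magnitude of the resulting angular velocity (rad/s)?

The axle reaction passes through the pivot and exerts no torque about it; angular momentum about the pivot is conserved through the impact.
I_p = (1/12)(3.85)(2.35)² = 1.772 kg·m². Taking the sense of the lump of clay's angular momentum as positive, L_{lump} = m v R = (0.0863)(12.0)(2.35/2) = 1.217 kg·m²/s.
L_i = −I_p ω_p + m v R = −(1.772)(1.27) + 1.217 = -1.033 kg·m²/s.
After sticking, I_f = I_p + m R² = 1.772 + (0.0863)(2.35/2)² = 1.891 kg·m².
ω_f = L_i / I_f = -1.033 / 1.891 = -0.5465 rad/s.

|ω_f| ≈ 0.546 rad/s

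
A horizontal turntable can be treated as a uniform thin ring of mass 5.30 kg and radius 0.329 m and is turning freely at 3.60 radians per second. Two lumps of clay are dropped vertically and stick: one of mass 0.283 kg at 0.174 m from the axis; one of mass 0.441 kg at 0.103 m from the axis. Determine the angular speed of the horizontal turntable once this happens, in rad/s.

ω_f ≈ 3.52 rad/s

No external torque acts about the axis; L_before = L_after.
I_p = (5.30)(0.329)² = 0.5737 kg·m².
Added inertia Σmr² = (0.283)(0.174)² + (0.441)(0.103)² = 0.01325 kg·m²; I_f = 0.5737 + 0.01325 = 0.5869 kg·m².
ω_f = I_p ω_i / I_f = (0.5737)(3.60) / 0.5869 = 3.519 rad/s.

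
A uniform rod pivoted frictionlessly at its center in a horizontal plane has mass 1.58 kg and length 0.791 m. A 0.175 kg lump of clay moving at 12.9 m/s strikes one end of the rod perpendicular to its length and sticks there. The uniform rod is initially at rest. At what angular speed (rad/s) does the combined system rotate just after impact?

|ω_f| ≈ 8.13 rad/s

The axle reaction passes through the pivot and exerts no torque about it; angular momentum about the pivot is conserved through the impact.
I_p = (1/12)(1.58)(0.791)² = 0.08238 kg·m². Taking the sense of the lump of clay's angular momentum as positive, L_{lump} = m v R = (0.175)(12.9)(0.791/2) = 0.8928 kg·m²/s.
L_i = 0 + 0.8928 = 0.8928 kg·m²/s.
After sticking, I_f = I_p + m R² = 0.08238 + (0.175)(0.791/2)² = 0.1098 kg·m².
ω_f = L_i / I_f = 0.8928 / 0.1098 = 8.135 rad/s.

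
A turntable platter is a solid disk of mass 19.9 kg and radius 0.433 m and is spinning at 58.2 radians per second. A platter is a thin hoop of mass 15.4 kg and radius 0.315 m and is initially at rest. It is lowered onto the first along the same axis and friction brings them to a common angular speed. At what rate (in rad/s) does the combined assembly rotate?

The coupling torques are internal; angular momentum about the shared axis is conserved.
Moments of inertia: I_A = ½(19.9)(0.433)² = 1.866 kg·m²; I_B = (15.4)(0.315)² = 1.528 kg·m².
Taking A's sense as positive: L = (1.866)(58.2) = 108.6 kg·m²·rad/s.
Combined I = 1.866 + 1.528 = 3.394 kg·m².
ω_f = L / I = 108.6 / 3.394 = 31.99 rad/s.

|ω_f| ≈ 32.0 rad/s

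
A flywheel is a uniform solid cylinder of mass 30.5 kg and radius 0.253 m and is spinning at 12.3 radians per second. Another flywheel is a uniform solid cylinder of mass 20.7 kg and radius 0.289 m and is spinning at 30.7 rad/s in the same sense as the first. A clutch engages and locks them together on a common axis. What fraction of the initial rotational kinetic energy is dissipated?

fraction ≈ 0.161

The coupling torques are internal; angular momentum about the shared axis is conserved.
Moments of inertia: I_A = ½(30.5)(0.253)² = 0.9761 kg·m²; I_B = ½(20.7)(0.289)² = 0.8644 kg·m².
Taking A's sense as positive: L = (0.9761)(12.3) + (0.8644)(30.7) = 38.54 kg·m²·rad/s.
Combined I = 0.9761 + 0.8644 = 1.841 kg·m².
ω_f = L / I = 38.54 / 1.841 = 20.94 rad/s.
KE_i = ½ΣIω² = 481.2 J; KE_f = ½(1.841)(20.94)² = 403.6 J.
Fraction dissipated = (KE_i − KE_f)/KE_i = 0.1613.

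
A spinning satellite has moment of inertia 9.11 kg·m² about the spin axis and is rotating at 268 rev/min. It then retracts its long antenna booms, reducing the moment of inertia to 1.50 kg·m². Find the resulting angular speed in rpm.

No external torque acts about the spin axis, so angular momentum is conserved.
ω₂ = I₁ω₁ / I₂ = (9.110)(268 rpm) / (1.500) = 1628 rpm.

ω₂ ≈ 1630 rpm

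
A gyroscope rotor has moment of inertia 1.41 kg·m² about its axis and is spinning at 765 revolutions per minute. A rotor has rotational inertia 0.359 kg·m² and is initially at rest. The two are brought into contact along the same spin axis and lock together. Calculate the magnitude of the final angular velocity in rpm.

|ω_f| ≈ 610 rpm

The coupling torques are internal; angular momentum about the shared axis is conserved.
Taking A's sense as positive: L = (1.410)(765) = 1079 kg·m²·rpm.
Combined I = 1.410 + 0.3590 = 1.769 kg·m².
ω_f = L / I = 1079 / 1.769 = 609.8 rpm.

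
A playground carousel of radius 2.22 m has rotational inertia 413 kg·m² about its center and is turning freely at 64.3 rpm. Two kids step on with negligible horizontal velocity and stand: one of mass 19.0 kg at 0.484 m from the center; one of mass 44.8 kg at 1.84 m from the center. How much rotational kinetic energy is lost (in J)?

energy lost ≈ 2570 J

No external torque acts about the center; L_before = L_after.
Added inertia Σmr² = (19.0)(0.484)² + (44.8)(1.84)² = 156.1 kg·m²; I_f = 413.0 + 156.1 = 569.1 kg·m².
ω_f = I_p ω_i / I_f = (413.0)(64.3) / 569.1 = 46.66 rpm.
KE_i = ½(413.0)(6.733 rad/s)² = 9363 J; KE_f = ½(569.1)(4.886)² = 6794 J.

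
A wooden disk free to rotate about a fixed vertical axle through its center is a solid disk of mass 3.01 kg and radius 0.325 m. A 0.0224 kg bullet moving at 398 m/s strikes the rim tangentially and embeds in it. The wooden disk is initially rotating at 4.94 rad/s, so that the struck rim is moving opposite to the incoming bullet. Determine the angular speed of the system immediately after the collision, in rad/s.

About the axle the impulsive forces during the collision are internal, so angular momentum about that axis is conserved.
I_p = ½(3.01)(0.325)² = 0.1590 kg·m². Taking the sense of the bullet's angular momentum as positive, L_{bullet} = m v R = (0.0224)(398)(0.325) = 2.897 kg·m²/s.
L_i = −I_p ω_p + m v R = −(0.1590)(4.94) + 2.897 = 2.112 kg·m²/s.
After sticking, I_f = I_p + m R² = 0.1590 + (0.0224)(0.325)² = 0.1613 kg·m².
ω_f = L_i / I_f = 2.112 / 0.1613 = 13.09 rad/s.

|ω_f| ≈ 13.1 rad/s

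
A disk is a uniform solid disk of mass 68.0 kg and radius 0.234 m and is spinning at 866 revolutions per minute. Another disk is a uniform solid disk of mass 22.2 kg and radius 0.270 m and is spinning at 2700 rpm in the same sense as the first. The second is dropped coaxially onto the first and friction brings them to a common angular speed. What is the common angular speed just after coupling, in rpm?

|ω_f| ≈ 1420 rpm

No external torque acts about the common axis, so total angular momentum is conserved.
Moments of inertia: I_A = ½(68.0)(0.234)² = 1.862 kg·m²; I_B = ½(22.2)(0.270)² = 0.8092 kg·m².
Taking A's sense as positive: L = (1.862)(866) + (0.8092)(2700) = 3797 kg·m²·rpm.
Combined I = 1.862 + 0.8092 = 2.671 kg·m².
ω_f = L / I = 3797 / 2.671 = 1422 rpm.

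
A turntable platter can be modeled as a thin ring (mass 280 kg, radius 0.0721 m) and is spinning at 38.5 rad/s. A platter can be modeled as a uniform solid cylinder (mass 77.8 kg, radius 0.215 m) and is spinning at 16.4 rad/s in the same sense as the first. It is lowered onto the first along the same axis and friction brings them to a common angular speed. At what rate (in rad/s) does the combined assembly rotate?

|ω_f| ≈ 26.3 rad/s

The coupling torques are internal; angular momentum about the shared axis is conserved.
Moments of inertia: I_A = (280)(0.0721)² = 1.456 kg·m²; I_B = ½(77.8)(0.215)² = 1.798 kg·m².
Taking A's sense as positive: L = (1.456)(38.5) + (1.798)(16.4) = 85.53 kg·m²·rad/s.
Combined I = 1.456 + 1.798 = 3.254 kg·m².
ω_f = L / I = 85.53 / 3.254 = 26.29 rad/s.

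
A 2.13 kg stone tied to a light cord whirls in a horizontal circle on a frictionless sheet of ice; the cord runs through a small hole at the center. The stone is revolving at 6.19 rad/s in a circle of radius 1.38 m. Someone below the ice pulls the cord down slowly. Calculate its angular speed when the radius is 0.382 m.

No torque about the axis ⇒ m r₁² ω₁ = m r₂² ω₂.
ω₂ = ω₁ (r₁/r₂)² = (6.19)(1.38/0.382)² = 80.78 rad/s.

ω₂ ≈ 80.8 rad/s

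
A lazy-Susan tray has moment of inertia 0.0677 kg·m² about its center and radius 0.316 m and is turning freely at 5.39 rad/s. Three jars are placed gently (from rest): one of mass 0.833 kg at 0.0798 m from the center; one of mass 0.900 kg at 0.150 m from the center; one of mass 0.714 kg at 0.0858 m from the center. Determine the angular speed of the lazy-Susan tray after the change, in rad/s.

No external torque acts about the center; L_before = L_after.
Added inertia Σmr² = (0.833)(0.0798)² + (0.900)(0.150)² + (0.714)(0.0858)² = 0.03081 kg·m²; I_f = 0.06770 + 0.03081 = 0.09851 kg·m².
ω_f = I_p ω_i / I_f = (0.06770)(5.39) / 0.09851 = 3.704 rad/s.

ω_f ≈ 3.70 rad/s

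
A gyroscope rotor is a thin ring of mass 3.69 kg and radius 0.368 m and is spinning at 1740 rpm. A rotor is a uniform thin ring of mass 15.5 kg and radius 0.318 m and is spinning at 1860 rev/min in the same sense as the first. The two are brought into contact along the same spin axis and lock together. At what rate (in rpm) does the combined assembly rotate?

No external torque acts about the common axis, so total angular momentum is conserved.
Moments of inertia: I_A = (3.69)(0.368)² = 0.4997 kg·m²; I_B = (15.5)(0.318)² = 1.567 kg·m².
Taking A's sense as positive: L = (0.4997)(1740) + (1.567)(1860) = 3785 kg·m²·rpm.
Combined I = 0.4997 + 1.567 = 2.067 kg·m².
ω_f = L / I = 3785 / 2.067 = 1831 rpm.

|ω_f| ≈ 1830 rpm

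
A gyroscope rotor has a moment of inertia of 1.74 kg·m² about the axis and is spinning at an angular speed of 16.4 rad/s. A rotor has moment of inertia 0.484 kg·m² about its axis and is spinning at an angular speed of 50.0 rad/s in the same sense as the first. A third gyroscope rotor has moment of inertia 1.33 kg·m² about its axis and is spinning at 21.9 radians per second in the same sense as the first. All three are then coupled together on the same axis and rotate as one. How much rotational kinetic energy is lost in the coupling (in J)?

The coupling torques are internal; angular momentum about the shared axis is conserved.
Taking A's sense as positive: L = (1.740)(16.4) + (0.4840)(50.0) + (1.330)(21.9) = 81.86 kg·m²·rad/s.
Combined I = 1.740 + 0.4840 + 1.330 = 3.554 kg·m².
ω_f = L / I = 81.86 / 3.554 = 23.03 rad/s.
KE_i = ½ΣIω² = 1158 J; KE_f = ½(3.554)(23.03)² = 942.8 J.

ΔKE lost ≈ 215 J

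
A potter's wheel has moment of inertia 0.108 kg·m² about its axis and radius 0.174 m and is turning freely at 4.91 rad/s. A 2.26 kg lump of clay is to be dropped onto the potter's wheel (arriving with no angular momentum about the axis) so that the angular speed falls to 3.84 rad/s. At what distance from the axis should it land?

r ≈ 0.115 m

No external torque acts about the axis; L_before = L_after.
I_p ω_i = (I_p + m r²) ω_f ⇒ m r² = I_p(ω_i/ω_f − 1) = 0.1080(4.91/3.84 − 1) = 0.03009 kg·m².
r = √(0.03009/2.26) = 0.1154 m.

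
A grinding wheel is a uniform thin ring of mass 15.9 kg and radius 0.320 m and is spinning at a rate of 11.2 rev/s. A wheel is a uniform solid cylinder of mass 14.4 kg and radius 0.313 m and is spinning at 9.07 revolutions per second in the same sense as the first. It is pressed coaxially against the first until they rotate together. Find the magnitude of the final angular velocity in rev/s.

The coupling torques are internal; angular momentum about the shared axis is conserved.
Moments of inertia: I_A = (15.9)(0.320)² = 1.628 kg·m²; I_B = ½(14.4)(0.313)² = 0.7054 kg·m².
Taking A's sense as positive: L = (1.628)(11.2) + (0.7054)(9.07) = 24.63 kg·m²·rev/s.
Combined I = 1.628 + 0.7054 = 2.334 kg·m².
ω_f = L / I = 24.63 / 2.334 = 10.56 rev/s.

|ω_f| ≈ 10.6 rev/s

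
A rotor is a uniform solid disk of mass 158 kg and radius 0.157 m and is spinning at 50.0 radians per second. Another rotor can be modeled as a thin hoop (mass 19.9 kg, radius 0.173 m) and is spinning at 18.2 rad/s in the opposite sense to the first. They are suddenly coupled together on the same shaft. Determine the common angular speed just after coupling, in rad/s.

|ω_f| ≈ 34.0 rad/s

No external torque acts about the common axis, so total angular momentum is conserved.
Moments of inertia: I_A = ½(158)(0.157)² = 1.947 kg·m²; I_B = (19.9)(0.173)² = 0.5956 kg·m².
Taking A's sense as positive: L = (1.947)(50.0) − (0.5956)(18.2) = 86.52 kg·m²·rad/s.
Combined I = 1.947 + 0.5956 = 2.543 kg·m².
ω_f = L / I = 86.52 / 2.543 = 34.03 rad/s.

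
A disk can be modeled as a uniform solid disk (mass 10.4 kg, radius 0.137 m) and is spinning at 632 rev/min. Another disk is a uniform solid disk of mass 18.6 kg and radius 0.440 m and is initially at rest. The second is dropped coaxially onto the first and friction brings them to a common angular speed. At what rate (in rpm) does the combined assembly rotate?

|ω_f| ≈ 32.5 rpm

No external torque acts about the common axis, so total angular momentum is conserved.
Moments of inertia: I_A = ½(10.4)(0.137)² = 0.09760 kg·m²; I_B = ½(18.6)(0.440)² = 1.800 kg·m².
Taking A's sense as positive: L = (0.09760)(632) = 61.68 kg·m²·rpm.
Combined I = 0.09760 + 1.800 = 1.898 kg·m².
ω_f = L / I = 61.68 / 1.898 = 32.50 rpm.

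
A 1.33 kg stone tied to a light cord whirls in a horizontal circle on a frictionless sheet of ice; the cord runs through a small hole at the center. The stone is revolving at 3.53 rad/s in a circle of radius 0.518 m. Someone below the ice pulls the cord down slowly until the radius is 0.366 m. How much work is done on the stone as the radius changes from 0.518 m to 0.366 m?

The constraining force is radial, so m r² ω about the center is conserved.
ω₂ = ω₁ (r₁/r₂)² = (3.53)(0.518/0.366)² = 7.071 rad/s.
W = ΔKE = ½m(v₂² − v₁²) = 2.230 J.

W ≈ 2.23 J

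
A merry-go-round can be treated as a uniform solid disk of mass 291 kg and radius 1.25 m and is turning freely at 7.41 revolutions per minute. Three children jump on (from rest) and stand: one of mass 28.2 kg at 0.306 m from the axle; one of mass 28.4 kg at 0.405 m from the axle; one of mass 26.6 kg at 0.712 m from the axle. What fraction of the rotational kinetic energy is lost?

No external torque acts about the axle; L_before = L_after.
I_p = ½(291)(1.25)² = 227.3 kg·m².
Added inertia Σmr² = (28.2)(0.306)² + (28.4)(0.405)² + (26.6)(0.712)² = 20.78 kg·m²; I_f = 227.3 + 20.78 = 248.1 kg·m².
ω_f = I_p ω_i / I_f = (227.3)(7.41) / 248.1 = 6.789 rpm.
KE_i = ½(227.3)(0.7760 rad/s)² = 68.45 J; KE_f = ½(248.1)(0.7110)² = 62.71 J.
Fraction lost = 0.08376.

fraction ≈ 0.0838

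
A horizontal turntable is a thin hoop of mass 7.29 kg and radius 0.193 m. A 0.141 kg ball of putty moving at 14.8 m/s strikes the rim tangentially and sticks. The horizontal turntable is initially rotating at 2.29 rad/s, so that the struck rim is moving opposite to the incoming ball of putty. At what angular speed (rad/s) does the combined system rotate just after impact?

|ω_f| ≈ 0.792 rad/s

The axle reaction passes through the axle and exerts no torque about it; angular momentum about the axle is conserved through the impact.
I_p = (7.29)(0.193)² = 0.2715 kg·m². Taking the sense of the ball of putty's angular momentum as positive, L_{ball} = m v R = (0.141)(14.8)(0.193) = 0.4028 kg·m²/s.
L_i = −I_p ω_p + m v R = −(0.2715)(2.29) + 0.4028 = -0.2191 kg·m²/s.
After sticking, I_f = I_p + m R² = 0.2715 + (0.141)(0.193)² = 0.2768 kg·m².
ω_f = L_i / I_f = -0.2191 / 0.2768 = -0.7915 rad/s.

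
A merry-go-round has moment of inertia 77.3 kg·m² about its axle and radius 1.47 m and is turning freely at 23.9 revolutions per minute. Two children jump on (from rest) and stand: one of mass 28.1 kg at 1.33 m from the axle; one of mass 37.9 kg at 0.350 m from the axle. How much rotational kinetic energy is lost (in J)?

energy lost ≈ 99.9 J

The added mass arrives with no angular momentum about the axle, and any external torque about the axle is negligible, so the system's angular momentum is conserved.
Added inertia Σmr² = (28.1)(1.33)² + (37.9)(0.350)² = 54.35 kg·m²; I_f = 77.30 + 54.35 = 131.6 kg·m².
ω_f = I_p ω_i / I_f = (77.30)(23.9) / 131.6 = 14.03 rpm.
KE_i = ½(77.30)(2.503 rad/s)² = 242.1 J; KE_f = ½(131.6)(1.470)² = 142.2 J.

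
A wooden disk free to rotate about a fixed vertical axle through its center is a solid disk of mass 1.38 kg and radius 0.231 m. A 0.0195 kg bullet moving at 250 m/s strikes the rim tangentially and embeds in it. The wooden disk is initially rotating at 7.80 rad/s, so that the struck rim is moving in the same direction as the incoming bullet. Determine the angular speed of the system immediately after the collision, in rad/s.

|ω_f| ≈ 37.3 rad/s

The axle reaction passes through the axle and exerts no torque about it; angular momentum about the axle is conserved through the impact.
I_p = ½(1.38)(0.231)² = 0.03682 kg·m². Taking the sense of the bullet's angular momentum as positive, L_{bullet} = m v R = (0.0195)(250)(0.231) = 1.126 kg·m²/s.
L_i = +I_p ω_p + m v R = +(0.03682)(7.80) + 1.126 = 1.413 kg·m²/s.
After sticking, I_f = I_p + m R² = 0.03682 + (0.0195)(0.231)² = 0.03786 kg·m².
ω_f = L_i / I_f = 1.413 / 0.03786 = 37.33 rad/s.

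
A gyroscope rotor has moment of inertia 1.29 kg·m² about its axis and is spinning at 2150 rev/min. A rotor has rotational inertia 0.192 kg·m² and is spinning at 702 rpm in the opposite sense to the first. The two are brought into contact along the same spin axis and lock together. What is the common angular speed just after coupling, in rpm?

No external torque acts about the common axis, so total angular momentum is conserved.
Taking A's sense as positive: L = (1.290)(2150) − (0.1920)(702) = 2639 kg·m²·rpm.
Combined I = 1.290 + 0.1920 = 1.482 kg·m².
ω_f = L / I = 2639 / 1.482 = 1781 rpm.

|ω_f| ≈ 1780 rpm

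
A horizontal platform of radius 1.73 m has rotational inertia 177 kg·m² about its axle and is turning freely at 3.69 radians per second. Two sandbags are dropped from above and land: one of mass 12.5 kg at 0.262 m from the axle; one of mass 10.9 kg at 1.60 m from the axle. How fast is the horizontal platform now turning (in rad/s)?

No external torque acts about the axle; L_before = L_after.
Added inertia Σmr² = (12.5)(0.262)² + (10.9)(1.60)² = 28.76 kg·m²; I_f = 177.0 + 28.76 = 205.8 kg·m².
ω_f = I_p ω_i / I_f = (177.0)(3.69) / 205.8 = 3.174 rad/s.

ω_f ≈ 3.17 rad/s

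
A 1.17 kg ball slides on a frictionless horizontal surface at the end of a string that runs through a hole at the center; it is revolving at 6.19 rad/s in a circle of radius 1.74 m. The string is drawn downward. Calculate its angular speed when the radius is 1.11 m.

ω₂ ≈ 15.2 rad/s

No torque about the axis ⇒ m r₁² ω₁ = m r₂² ω₂.
ω₂ = ω₁ (r₁/r₂)² = (6.19)(1.74/1.11)² = 15.21 rad/s.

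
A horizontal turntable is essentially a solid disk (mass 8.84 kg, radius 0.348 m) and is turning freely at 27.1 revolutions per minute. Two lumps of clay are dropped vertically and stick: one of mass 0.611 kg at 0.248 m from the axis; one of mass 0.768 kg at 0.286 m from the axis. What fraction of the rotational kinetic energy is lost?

No external torque acts about the axis; L_before = L_after.
I_p = ½(8.84)(0.348)² = 0.5353 kg·m².
Added inertia Σmr² = (0.611)(0.248)² + (0.768)(0.286)² = 0.1004 kg·m²; I_f = 0.5353 + 0.1004 = 0.6357 kg·m².
ω_f = I_p ω_i / I_f = (0.5353)(27.1) / 0.6357 = 22.82 rpm.
KE_i = ½(0.5353)(2.838 rad/s)² = 2.155 J; KE_f = ½(0.6357)(2.390)² = 1.815 J.
Fraction lost = 0.1579.

fraction ≈ 0.158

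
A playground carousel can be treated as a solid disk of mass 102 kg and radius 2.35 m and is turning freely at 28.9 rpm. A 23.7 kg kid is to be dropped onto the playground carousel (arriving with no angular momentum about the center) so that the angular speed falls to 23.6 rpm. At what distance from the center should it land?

r ≈ 1.63 m

No external torque acts about the center; L_before = L_after.
I_p = ½(102)(2.35)² = 281.6 kg·m².
I_p ω_i = (I_p + m r²) ω_f ⇒ m r² = I_p(ω_i/ω_f − 1) = 281.6(28.9/23.6 − 1) = 63.25 kg·m².
r = √(63.25/23.7) = 1.634 m.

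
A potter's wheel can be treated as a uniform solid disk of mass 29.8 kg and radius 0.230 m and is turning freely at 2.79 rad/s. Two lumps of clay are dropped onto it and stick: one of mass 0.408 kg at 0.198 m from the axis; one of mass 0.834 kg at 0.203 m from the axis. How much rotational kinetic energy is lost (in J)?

No external torque acts about the axis; L_before = L_after.
I_p = ½(29.8)(0.230)² = 0.7882 kg·m².
Added inertia Σmr² = (0.408)(0.198)² + (0.834)(0.203)² = 0.05036 kg·m²; I_f = 0.7882 + 0.05036 = 0.8386 kg·m².
ω_f = I_p ω_i / I_f = (0.7882)(2.79) / 0.8386 = 2.622 rad/s.
KE_i = ½(0.7882)(2.790 rad/s)² = 3.068 J; KE_f = ½(0.8386)(2.622)² = 2.884 J.

energy lost ≈ 0.184 J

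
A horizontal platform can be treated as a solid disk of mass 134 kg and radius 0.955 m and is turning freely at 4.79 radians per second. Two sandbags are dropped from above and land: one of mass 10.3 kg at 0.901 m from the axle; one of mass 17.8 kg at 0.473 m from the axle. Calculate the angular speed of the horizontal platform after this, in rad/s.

ω_f ≈ 3.98 rad/s

No external torque acts about the axle; L_before = L_after.
I_p = ½(134)(0.955)² = 61.11 kg·m².
Added inertia Σmr² = (10.3)(0.901)² + (17.8)(0.473)² = 12.34 kg·m²; I_f = 61.11 + 12.34 = 73.45 kg·m².
ω_f = I_p ω_i / I_f = (61.11)(4.79) / 73.45 = 3.985 rad/s.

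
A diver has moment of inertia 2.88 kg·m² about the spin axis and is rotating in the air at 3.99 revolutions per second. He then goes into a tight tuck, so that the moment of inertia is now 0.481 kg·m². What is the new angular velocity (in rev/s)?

No external torque acts about the spin axis, so angular momentum is conserved.
ω₂ = I₁ω₁ / I₂ = (2.880)(3.99 rev/s) / (0.4810) = 23.89 rev/s.

ω₂ ≈ 23.9 rev/s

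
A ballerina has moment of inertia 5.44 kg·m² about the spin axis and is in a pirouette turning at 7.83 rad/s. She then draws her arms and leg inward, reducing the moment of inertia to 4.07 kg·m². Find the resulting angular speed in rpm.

With no external torque about the axis, L is conserved: I₁ω₁ = I₂ω₂.
ω₂ = I₁ω₁ / I₂ = (5.440)(7.83 rad/s) / (4.070) = 10.47 rad/s = 99.94 rpm.

ω₂ ≈ 99.9 rpm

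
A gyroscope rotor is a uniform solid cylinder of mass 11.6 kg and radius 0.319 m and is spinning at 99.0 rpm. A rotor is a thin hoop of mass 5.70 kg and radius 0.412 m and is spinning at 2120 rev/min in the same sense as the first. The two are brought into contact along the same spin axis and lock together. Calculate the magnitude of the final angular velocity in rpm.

|ω_f| ≈ 1350 rpm

No external torque acts about the common axis, so total angular momentum is conserved.
Moments of inertia: I_A = ½(11.6)(0.319)² = 0.5902 kg·m²; I_B = (5.70)(0.412)² = 0.9675 kg·m².
Taking A's sense as positive: L = (0.5902)(99.0) + (0.9675)(2120) = 2110 kg·m²·rpm.
Combined I = 0.5902 + 0.9675 = 1.558 kg·m².
ω_f = L / I = 2110 / 1.558 = 1354 rpm.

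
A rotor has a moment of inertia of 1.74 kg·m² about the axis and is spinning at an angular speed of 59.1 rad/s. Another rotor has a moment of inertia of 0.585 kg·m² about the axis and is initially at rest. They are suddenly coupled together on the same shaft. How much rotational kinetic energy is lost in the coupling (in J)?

ΔKE lost ≈ 765 J

The coupling torques are internal; angular momentum about the shared axis is conserved.
Taking A's sense as positive: L = (1.740)(59.1) = 102.8 kg·m²·rad/s.
Combined I = 1.740 + 0.5850 = 2.325 kg·m².
ω_f = L / I = 102.8 / 2.325 = 44.23 rad/s.
KE_i = ½ΣIω² = 3039 J; KE_f = ½(2.325)(44.23)² = 2274 J.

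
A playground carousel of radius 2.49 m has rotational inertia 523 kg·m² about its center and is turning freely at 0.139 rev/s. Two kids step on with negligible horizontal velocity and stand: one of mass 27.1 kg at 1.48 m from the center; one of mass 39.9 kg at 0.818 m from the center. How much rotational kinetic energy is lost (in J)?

No external torque acts about the center; L_before = L_after.
Added inertia Σmr² = (27.1)(1.48)² + (39.9)(0.818)² = 86.06 kg·m²; I_f = 523.0 + 86.06 = 609.1 kg·m².
ω_f = I_p ω_i / I_f = (523.0)(0.139) / 609.1 = 0.1194 rev/s.
KE_i = ½(523.0)(0.8734 rad/s)² = 199.5 J; KE_f = ½(609.1)(0.7500)² = 171.3 J.

energy lost ≈ 28.2 J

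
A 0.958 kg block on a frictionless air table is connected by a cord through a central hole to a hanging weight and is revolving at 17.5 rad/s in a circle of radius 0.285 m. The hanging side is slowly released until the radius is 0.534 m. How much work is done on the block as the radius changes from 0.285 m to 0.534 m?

W ≈ -8.52 J

The constraining force is radial, so m r² ω about the center is conserved.
ω₂ = ω₁ (r₁/r₂)² = (17.5)(0.285/0.534)² = 4.985 rad/s.
W = ΔKE = ½m(v₂² − v₁²) = -8.521 J.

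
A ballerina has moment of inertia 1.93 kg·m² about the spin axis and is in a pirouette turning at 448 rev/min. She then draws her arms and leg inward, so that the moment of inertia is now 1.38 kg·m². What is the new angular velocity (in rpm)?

With no external torque about the axis, L is conserved: I₁ω₁ = I₂ω₂.
ω₂ = I₁ω₁ / I₂ = (1.930)(448 rpm) / (1.380) = 626.6 rpm.

ω₂ ≈ 627 rpm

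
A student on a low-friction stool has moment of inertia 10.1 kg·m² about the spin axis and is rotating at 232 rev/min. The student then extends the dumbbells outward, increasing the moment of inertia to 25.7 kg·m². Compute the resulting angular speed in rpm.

Angular momentum about the spin axis is conserved since the torque about it is zero.
ω₂ = I₁ω₁ / I₂ = (10.10)(232 rpm) / (25.70) = 91.18 rpm.

ω₂ ≈ 91.2 rpm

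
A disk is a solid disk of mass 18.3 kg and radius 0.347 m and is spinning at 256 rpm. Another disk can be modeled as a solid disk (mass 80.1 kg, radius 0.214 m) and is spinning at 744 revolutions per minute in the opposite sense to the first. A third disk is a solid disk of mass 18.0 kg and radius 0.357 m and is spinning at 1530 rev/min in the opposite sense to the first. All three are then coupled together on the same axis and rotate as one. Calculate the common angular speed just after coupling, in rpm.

|ω_f| ≈ 695 rpm

No external torque acts about the common axis, so total angular momentum is conserved.
Moments of inertia: I_A = ½(18.3)(0.347)² = 1.102 kg·m²; I_B = ½(80.1)(0.214)² = 1.834 kg·m²; I_C = ½(18.0)(0.357)² = 1.147 kg·m².
Taking A's sense as positive: L = (1.102)(256) − (1.834)(744) − (1.147)(1530) = -2838 kg·m²·rpm.
Combined I = 1.102 + 1.834 + 1.147 = 4.083 kg·m².
ω_f = L / I = -2838 / 4.083 = -695.0 rpm.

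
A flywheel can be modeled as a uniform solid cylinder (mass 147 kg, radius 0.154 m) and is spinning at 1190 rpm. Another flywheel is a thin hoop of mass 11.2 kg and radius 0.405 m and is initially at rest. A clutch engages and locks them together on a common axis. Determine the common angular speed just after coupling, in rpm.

The coupling torques are internal; angular momentum about the shared axis is conserved.
Moments of inertia: I_A = ½(147)(0.154)² = 1.743 kg·m²; I_B = (11.2)(0.405)² = 1.837 kg·m².
Taking A's sense as positive: L = (1.743)(1190) = 2074 kg·m²·rpm.
Combined I = 1.743 + 1.837 = 3.580 kg·m².
ω_f = L / I = 2074 / 3.580 = 579.4 rpm.

|ω_f| ≈ 579 rpm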